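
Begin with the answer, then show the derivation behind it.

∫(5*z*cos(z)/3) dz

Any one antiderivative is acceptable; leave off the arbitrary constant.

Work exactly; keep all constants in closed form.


The answer is 5*z*sin(z)/3 + 5*cos(z)/3.
Step 1. Integrate ∫(5*z*cos(z)/3) dz by parts with u = z, dv = (5*cos(z)/3) dz, so v = 5*sin(z)/3: now 5*z*sin(z)/3 + ∫(-5*sin(z)/3) dz.
Step 2. Evaluate the standard form: now 5*z*sin(z)/3 + 5*cos(z)/3.
Answer: 5*z*sin(z)/3 + 5*cos(z)/3.


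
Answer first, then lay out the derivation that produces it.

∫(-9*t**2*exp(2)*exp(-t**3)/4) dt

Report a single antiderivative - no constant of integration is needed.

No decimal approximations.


The answer is 3*exp(2 - t**3)/4.
Step 1. Substitute u = t**3 - 2, turning ∫(-9*t**2*exp(2)*exp(-t**3)/4) dt into ∫(-3*exp(-u)/4) du: now ∫(-3*exp(-u)/4) du.
Step 2. Evaluate the standard form: now 3*exp(-u)/4.
Step 3. Substitute back u = t**3 - 2: now 3*exp(2 - t**3)/4.
Answer: 3*exp(2 - t**3)/4.


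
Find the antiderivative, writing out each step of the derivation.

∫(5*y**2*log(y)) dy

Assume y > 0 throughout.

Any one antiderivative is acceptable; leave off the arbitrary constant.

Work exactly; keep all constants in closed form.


Step 1. Integrate ∫(5*y**2*log(y)) dy by parts with u = log(y), dv = (5*y**2) dy, so v = 5*y**3/3 [assuming y > 0]: now 5*y**3*log(y)/3 + ∫(-5*y**2/3) dy.
Step 2. Evaluate the standard form: now 5*y**3*log(y)/3 - 5*y**3/9.
Answer: 5*y**3*log(y)/3 - 5*y**3/9.


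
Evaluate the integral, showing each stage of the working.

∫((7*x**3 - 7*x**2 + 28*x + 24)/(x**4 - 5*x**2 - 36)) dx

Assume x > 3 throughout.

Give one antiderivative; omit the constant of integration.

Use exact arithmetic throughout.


Step 1. Decompose ∫((7*x**3 - 7*x**2 + 28*x + 24)/(x**4 - 5*x**2 - 36)) dx by partial fractions, (7*x**3 - 7*x**2 + 28*x + 24)/(x**4 - 5*x**2 - 36) = -4/(x**2 + 4) + 4/(x + 3) + 3/(x - 3): now ∫(3/(x - 3)) dx + ∫(4/(x + 3)) dx + ∫(-4/(x**2 + 4)) dx.
Step 2. Evaluate the standard form [assuming x > 3]: now 3*log(x - 3) + ∫(4/(x + 3)) dx + ∫(-4/(x**2 + 4)) dx.
Step 3. Evaluate the standard form [assuming x > -3]: now 3*log(x - 3) + 4*log(x + 3) + ∫(-4/(x**2 + 4)) dx.
Step 4. Evaluate the standard form: now 3*log(x - 3) + 4*log(x + 3) - 2*atan(x/2).
Answer: 3*log(x - 3) + 4*log(x + 3) - 2*atan(x/2).


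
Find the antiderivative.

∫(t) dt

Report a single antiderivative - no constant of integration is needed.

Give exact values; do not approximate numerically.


Answer: t**2/2.


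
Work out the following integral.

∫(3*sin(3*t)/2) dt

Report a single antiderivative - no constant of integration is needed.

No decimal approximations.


Answer: -cos(3*t)/2.


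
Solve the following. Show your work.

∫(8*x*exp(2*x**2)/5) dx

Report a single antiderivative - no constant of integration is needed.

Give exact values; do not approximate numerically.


Step 1. Substitute u = x**2, turning ∫(8*x*exp(2*x**2)/5) dx into ∫(4*exp(2*u)/5) du: now ∫(4*exp(2*u)/5) du.
Step 2. Evaluate the standard form: now 2*exp(2*u)/5.
Step 3. Substitute back u = x**2: now 2*exp(2*x**2)/5.
Answer: 2*exp(2*x**2)/5.


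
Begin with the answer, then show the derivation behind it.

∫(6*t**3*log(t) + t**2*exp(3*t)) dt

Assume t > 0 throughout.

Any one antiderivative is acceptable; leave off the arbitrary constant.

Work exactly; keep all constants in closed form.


The answer is 3*t**4*log(t)/2 - 3*t**4/8 + t**2*exp(3*t)/3 - 2*t*exp(3*t)/9 + 2*exp(3*t)/27.
Step 1. Rewrite: now ∫(t**2*exp(3*t)) dt + ∫(6*t**3*log(t)) dt.
Step 2. Integrate ∫(t**2*exp(3*t)) dt by parts with u = t**2, dv = (exp(3*t)) dt, so v = exp(3*t)/3: now t**2*exp(3*t)/3 + ∫(-2*t*exp(3*t)/3) dt + ∫(6*t**3*log(t)) dt.
Step 3. Integrate ∫(-2*t*exp(3*t)/3) dt by parts with u = t, dv = (-2*exp(3*t)/3) dt, so v = -2*exp(3*t)/9: now t**2*exp(3*t)/3 - 2*t*exp(3*t)/9 + ∫(6*t**3*log(t)) dt + ∫(2*exp(3*t)/9) dt.
Step 4. Evaluate the standard form: now t**2*exp(3*t)/3 - 2*t*exp(3*t)/9 + 2*exp(3*t)/27 + ∫(6*t**3*log(t)) dt.
Step 5. Integrate ∫(6*t**3*log(t)) dt by parts with u = log(t), dv = (6*t**3) dt, so v = 3*t**4/2 [assuming t > 0]: now 3*t**4*log(t)/2 + t**2*exp(3*t)/3 - 2*t*exp(3*t)/9 + 2*exp(3*t)/27 + ∫(-3*t**3/2) dt.
Step 6. Evaluate the standard form: now 3*t**4*log(t)/2 - 3*t**4/8 + t**2*exp(3*t)/3 - 2*t*exp(3*t)/9 + 2*exp(3*t)/27.
Answer: 3*t**4*log(t)/2 - 3*t**4/8 + t**2*exp(3*t)/3 - 2*t*exp(3*t)/9 + 2*exp(3*t)/27.


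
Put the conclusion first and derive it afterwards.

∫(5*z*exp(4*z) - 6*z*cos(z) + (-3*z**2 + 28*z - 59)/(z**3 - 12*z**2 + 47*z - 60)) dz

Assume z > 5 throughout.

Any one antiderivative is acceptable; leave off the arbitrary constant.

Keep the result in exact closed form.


The answer is 5*z*exp(4*z)/4 - 6*z*sin(z) - 5*exp(4*z)/16 + 3*log(z - 5) - 5*log(z - 4) - log(z - 3) - 6*cos(z).
Step 1. Rewrite: now ∫(5*z*exp(4*z)) dz + ∫(-6*z*cos(z)) dz + ∫((-3*z**2 + 28*z - 59)/(z**3 - 12*z**2 + 47*z - 60)) dz.
Step 2. Integrate ∫(-6*z*cos(z)) dz by parts with u = z, dv = (-6*cos(z)) dz, so v = -6*sin(z): now -6*z*sin(z) + ∫(5*z*exp(4*z)) dz + ∫((-3*z**2 + 28*z - 59)/(z**3 - 12*z**2 + 47*z - 60)) dz + ∫(6*sin(z)) dz.
Step 3. Evaluate the standard form: now -6*z*sin(z) - 6*cos(z) + ∫(5*z*exp(4*z)) dz + ∫((-3*z**2 + 28*z - 59)/(z**3 - 12*z**2 + 47*z - 60)) dz.
Step 4. Decompose ∫((-3*z**2 + 28*z - 59)/(z**3 - 12*z**2 + 47*z - 60)) dz by partial fractions, (-3*z**2 + 28*z - 59)/(z**3 - 12*z**2 + 47*z - 60) = -1/(z - 3) - 5/(z - 4) + 3/(z - 5): now -6*z*sin(z) - 6*cos(z) + ∫(5*z*exp(4*z)) dz + ∫(3/(z - 5)) dz + ∫(-5/(z - 4)) dz + ∫(-1/(z - 3)) dz.
Step 5. Evaluate the standard form [assuming z > 5]: now -6*z*sin(z) + 3*log(z - 5) - 6*cos(z) + ∫(5*z*exp(4*z)) dz + ∫(-5/(z - 4)) dz + ∫(-1/(z - 3)) dz.
Step 6. Evaluate the standard form [assuming z > 4]: now -6*z*sin(z) + 3*log(z - 5) - 5*log(z - 4) - 6*cos(z) + ∫(5*z*exp(4*z)) dz + ∫(-1/(z - 3)) dz.
Step 7. Evaluate the standard form [assuming z > 3]: now -6*z*sin(z) + 3*log(z - 5) - 5*log(z - 4) - log(z - 3) - 6*cos(z) + ∫(5*z*exp(4*z)) dz.
Step 8. Integrate ∫(5*z*exp(4*z)) dz by parts with u = z, dv = (5*exp(4*z)) dz, so v = 5*exp(4*z)/4: now 5*z*exp(4*z)/4 - 6*z*sin(z) + 3*log(z - 5) - 5*log(z - 4) - log(z - 3) - 6*cos(z) + ∫(-5*exp(4*z)/4) dz.
Step 9. Evaluate the standard form: now 5*z*exp(4*z)/4 - 6*z*sin(z) - 5*exp(4*z)/16 + 3*log(z - 5) - 5*log(z - 4) - log(z - 3) - 6*cos(z).
Answer: 5*z*exp(4*z)/4 - 6*z*sin(z) - 5*exp(4*z)/16 + 3*log(z - 5) - 5*log(z - 4) - log(z - 3) - 6*cos(z).


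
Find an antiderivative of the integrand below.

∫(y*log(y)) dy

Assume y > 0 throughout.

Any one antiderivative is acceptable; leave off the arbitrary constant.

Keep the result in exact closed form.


Answer: y**2*log(y)/2 - y**2/4.


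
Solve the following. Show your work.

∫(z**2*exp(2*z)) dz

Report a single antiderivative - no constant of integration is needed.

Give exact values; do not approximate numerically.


Step 1. Integrate ∫(z**2*exp(2*z)) dz by parts with u = z**2, dv = (exp(2*z)) dz, so v = exp(2*z)/2: now z**2*exp(2*z)/2 + ∫(-z*exp(2*z)) dz.
Step 2. Integrate ∫(-z*exp(2*z)) dz by parts with u = z, dv = (-exp(2*z)) dz, so v = -exp(2*z)/2: now z**2*exp(2*z)/2 - z*exp(2*z)/2 + ∫(exp(2*z)/2) dz.
Step 3. Evaluate the standard form: now z**2*exp(2*z)/2 - z*exp(2*z)/2 + exp(2*z)/4.
Answer: z**2*exp(2*z)/2 - z*exp(2*z)/2 + exp(2*z)/4.


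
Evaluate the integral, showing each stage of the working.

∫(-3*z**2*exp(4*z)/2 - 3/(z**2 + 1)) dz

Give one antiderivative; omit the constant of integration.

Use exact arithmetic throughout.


Step 1. Rewrite: now ∫(-3*z**2*exp(4*z)/2) dz + ∫(-3/(z**2 + 1)) dz.
Step 2. Integrate ∫(-3*z**2*exp(4*z)/2) dz by parts with u = z**2, dv = (-3*exp(4*z)/2) dz, so v = -3*exp(4*z)/8: now -3*z**2*exp(4*z)/8 + ∫(3*z*exp(4*z)/4) dz + ∫(-3/(z**2 + 1)) dz.
Step 3. Integrate ∫(3*z*exp(4*z)/4) dz by parts with u = z, dv = (3*exp(4*z)/4) dz, so v = 3*exp(4*z)/16: now -3*z**2*exp(4*z)/8 + 3*z*exp(4*z)/16 + ∫(-3/(z**2 + 1)) dz + ∫(-3*exp(4*z)/16) dz.
Step 4. Evaluate the standard form: now -3*z**2*exp(4*z)/8 + 3*z*exp(4*z)/16 - 3*exp(4*z)/64 + ∫(-3/(z**2 + 1)) dz.
Step 5. Evaluate the standard form: now -3*z**2*exp(4*z)/8 + 3*z*exp(4*z)/16 - 3*exp(4*z)/64 - 3*atan(z).
Answer: -3*z**2*exp(4*z)/8 + 3*z*exp(4*z)/16 - 3*exp(4*z)/64 - 3*atan(z).


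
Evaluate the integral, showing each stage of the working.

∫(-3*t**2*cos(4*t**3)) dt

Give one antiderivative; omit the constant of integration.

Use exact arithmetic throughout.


Step 1. Substitute u = t**3, turning ∫(-3*t**2*cos(4*t**3)) dt into ∫(-cos(4*u)) du: now ∫(-cos(4*u)) du.
Step 2. Evaluate the standard form: now -sin(4*u)/4.
Step 3. Substitute back u = t**3: now -sin(4*t**3)/4.
Answer: -sin(4*t**3)/4.


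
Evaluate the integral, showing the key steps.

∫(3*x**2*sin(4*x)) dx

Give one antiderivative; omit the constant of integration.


Step 1. Integrate ∫(3*x**2*sin(4*x)) dx by parts with u = x**2, dv = (3*sin(4*x)) dx, so v = -3*cos(4*x)/4: now -3*x**2*cos(4*x)/4 + ∫(3*x*cos(4*x)/2) dx.
Step 2. Integrate ∫(3*x*cos(4*x)/2) dx by parts with u = x, dv = (3*cos(4*x)/2) dx, so v = 3*sin(4*x)/8: now -3*x**2*cos(4*x)/4 + 3*x*sin(4*x)/8 + ∫(-3*sin(4*x)/8) dx.
Step 3. Evaluate the standard form: now -3*x**2*cos(4*x)/4 + 3*x*sin(4*x)/8 + 3*cos(4*x)/32.
Answer: -3*x**2*cos(4*x)/4 + 3*x*sin(4*x)/8 + 3*cos(4*x)/32.


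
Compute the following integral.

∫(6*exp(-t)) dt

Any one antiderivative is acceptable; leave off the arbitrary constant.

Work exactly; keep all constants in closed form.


Answer: -6*exp(-t).


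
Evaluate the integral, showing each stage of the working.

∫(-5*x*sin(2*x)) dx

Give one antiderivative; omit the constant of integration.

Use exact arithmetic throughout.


Step 1. Integrate ∫(-5*x*sin(2*x)) dx by parts with u = x, dv = (-5*sin(2*x)) dx, so v = 5*cos(2*x)/2: now 5*x*cos(2*x)/2 + ∫(-5*cos(2*x)/2) dx.
Step 2. Evaluate the standard form: now 5*x*cos(2*x)/2 - 5*sin(2*x)/4.
Answer: 5*x*cos(2*x)/2 - 5*sin(2*x)/4.


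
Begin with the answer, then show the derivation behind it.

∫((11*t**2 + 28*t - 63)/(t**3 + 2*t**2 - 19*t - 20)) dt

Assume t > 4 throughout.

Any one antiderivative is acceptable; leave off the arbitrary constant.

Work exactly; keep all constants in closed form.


The answer is 5*log(t - 4) + 4*log(t + 1) + 2*log(t + 5).
Step 1. Decompose ∫((11*t**2 + 28*t - 63)/(t**3 + 2*t**2 - 19*t - 20)) dt by partial fractions, (11*t**2 + 28*t - 63)/(t**3 + 2*t**2 - 19*t - 20) = 2/(t + 5) + 4/(t + 1) + 5/(t - 4): now ∫(5/(t - 4)) dt + ∫(4/(t + 1)) dt + ∫(2/(t + 5)) dt.
Step 2. Evaluate the standard form [assuming t > -5]: now 2*log(t + 5) + ∫(5/(t - 4)) dt + ∫(4/(t + 1)) dt.
Step 3. Evaluate the standard form [assuming t > 4]: now 5*log(t - 4) + 2*log(t + 5) + ∫(4/(t + 1)) dt.
Step 4. Evaluate the standard form [assuming t > -1]: now 5*log(t - 4) + 4*log(t + 1) + 2*log(t + 5).
Answer: 5*log(t - 4) + 4*log(t + 1) + 2*log(t + 5).


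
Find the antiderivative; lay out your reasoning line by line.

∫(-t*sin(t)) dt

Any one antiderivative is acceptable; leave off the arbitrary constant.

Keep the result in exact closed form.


Step 1. Integrate ∫(-t*sin(t)) dt by parts with u = t, dv = (-sin(t)) dt, so v = cos(t): now t*cos(t) + ∫(-cos(t)) dt.
Step 2. Evaluate the standard form: now t*cos(t) - sin(t).
Answer: t*cos(t) - sin(t).


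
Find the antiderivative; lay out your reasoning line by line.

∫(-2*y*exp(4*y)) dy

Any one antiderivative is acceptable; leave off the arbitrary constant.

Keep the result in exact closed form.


Step 1. Integrate ∫(-2*y*exp(4*y)) dy by parts with u = y, dv = (-2*exp(4*y)) dy, so v = -exp(4*y)/2: now -y*exp(4*y)/2 + ∫(exp(4*y)/2) dy.
Step 2. Evaluate the standard form: now -y*exp(4*y)/2 + exp(4*y)/8.
Answer: -y*exp(4*y)/2 + exp(4*y)/8.


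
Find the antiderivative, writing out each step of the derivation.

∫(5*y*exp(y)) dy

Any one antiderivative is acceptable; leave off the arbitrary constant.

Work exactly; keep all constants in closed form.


Step 1. Integrate ∫(5*y*exp(y)) dy by parts with u = y, dv = (5*exp(y)) dy, so v = 5*exp(y): now 5*y*exp(y) + ∫(-5*exp(y)) dy.
Step 2. Evaluate the standard form: now 5*y*exp(y) - 5*exp(y).
Answer: 5*y*exp(y) - 5*exp(y).


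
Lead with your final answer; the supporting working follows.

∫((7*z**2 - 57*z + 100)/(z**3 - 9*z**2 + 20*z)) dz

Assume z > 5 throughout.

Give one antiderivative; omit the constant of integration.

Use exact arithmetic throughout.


The answer is 5*log(z) - 2*log(z - 5) + 4*log(z - 4).
Step 1. Decompose ∫((7*z**2 - 57*z + 100)/(z**3 - 9*z**2 + 20*z)) dz by partial fractions, (7*z**2 - 57*z + 100)/(z**3 - 9*z**2 + 20*z) = 4/(z - 4) - 2/(z - 5) + 5/z: now ∫(5/z) dz + ∫(-2/(z - 5)) dz + ∫(4/(z - 4)) dz.
Step 2. Evaluate the standard form [assuming z > 0]: now 5*log(z) + ∫(-2/(z - 5)) dz + ∫(4/(z - 4)) dz.
Step 3. Evaluate the standard form [assuming z > 5]: now 5*log(z) - 2*log(z - 5) + ∫(4/(z - 4)) dz.
Step 4. Evaluate the standard form [assuming z > 4]: now 5*log(z) - 2*log(z - 5) + 4*log(z - 4).
Answer: 5*log(z) - 2*log(z - 5) + 4*log(z - 4).


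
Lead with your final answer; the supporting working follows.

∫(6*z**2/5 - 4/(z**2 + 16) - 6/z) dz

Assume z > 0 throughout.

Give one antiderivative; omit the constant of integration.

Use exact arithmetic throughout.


The answer is 2*z**3/5 - 6*log(z) - atan(z/4).
Step 1. Rewrite: now ∫(-6/z) dz + ∫(6*z**2/5) dz + ∫(-4/(z**2 + 16)) dz.
Step 2. Evaluate the standard form [assuming z > 0]: now -6*log(z) + ∫(6*z**2/5) dz + ∫(-4/(z**2 + 16)) dz.
Step 3. Evaluate the standard form: now -6*log(z) - atan(z/4) + ∫(6*z**2/5) dz.
Step 4. Evaluate the standard form: now 2*z**3/5 - 6*log(z) - atan(z/4).
Answer: 2*z**3/5 - 6*log(z) - atan(z/4).


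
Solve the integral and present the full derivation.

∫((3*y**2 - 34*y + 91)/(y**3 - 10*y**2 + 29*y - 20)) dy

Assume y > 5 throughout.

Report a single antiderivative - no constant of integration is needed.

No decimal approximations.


Step 1. Decompose ∫((3*y**2 - 34*y + 91)/(y**3 - 10*y**2 + 29*y - 20)) dy by partial fractions, (3*y**2 - 34*y + 91)/(y**3 - 10*y**2 + 29*y - 20) = 5/(y - 1) - 1/(y - 4) - 1/(y - 5): now ∫(-1/(y - 5)) dy + ∫(-1/(y - 4)) dy + ∫(5/(y - 1)) dy.
Step 2. Evaluate the standard form [assuming y > 4]: now -log(y - 4) + ∫(-1/(y - 5)) dy + ∫(5/(y - 1)) dy.
Step 3. Evaluate the standard form [assuming y > 1]: now -log(y - 4) + 5*log(y - 1) + ∫(-1/(y - 5)) dy.
Step 4. Evaluate the standard form [assuming y > 5]: now -log(y - 5) - log(y - 4) + 5*log(y - 1).
Answer: -log(y - 5) - log(y - 4) + 5*log(y - 1).


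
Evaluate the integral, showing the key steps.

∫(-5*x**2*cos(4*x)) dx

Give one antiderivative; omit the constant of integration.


Step 1. Integrate ∫(-5*x**2*cos(4*x)) dx by parts with u = x**2, dv = (-5*cos(4*x)) dx, so v = -5*sin(4*x)/4: now -5*x**2*sin(4*x)/4 + ∫(5*x*sin(4*x)/2) dx.
Step 2. Integrate ∫(5*x*sin(4*x)/2) dx by parts with u = x, dv = (5*sin(4*x)/2) dx, so v = -5*cos(4*x)/8: now -5*x**2*sin(4*x)/4 - 5*x*cos(4*x)/8 + ∫(5*cos(4*x)/8) dx.
Step 3. Evaluate the standard form: now -5*x**2*sin(4*x)/4 - 5*x*cos(4*x)/8 + 5*sin(4*x)/32.
Answer: -5*x**2*sin(4*x)/4 - 5*x*cos(4*x)/8 + 5*sin(4*x)/32.


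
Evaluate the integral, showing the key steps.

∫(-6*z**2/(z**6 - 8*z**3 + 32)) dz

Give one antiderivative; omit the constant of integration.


Step 1. Substitute u = z**3 - 4, turning ∫(-6*z**2/(z**6 - 8*z**3 + 32)) dz into ∫(-2/(u**2 + 16)) du: now ∫(-2/(u**2 + 16)) du.
Step 2. Evaluate the standard form: now -atan(u/4)/2.
Step 3. Substitute back u = z**3 - 4: now -atan(z**3/4 - 1)/2.
Answer: -atan(z**3/4 - 1)/2.


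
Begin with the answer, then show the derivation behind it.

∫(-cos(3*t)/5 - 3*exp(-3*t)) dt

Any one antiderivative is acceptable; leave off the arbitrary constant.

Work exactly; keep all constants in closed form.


The answer is -sin(3*t)/15 + exp(-3*t).
Step 1. Rewrite: now ∫(-3*exp(-3*t)) dt + ∫(-cos(3*t)/5) dt.
Step 2. Evaluate the standard form: now ∫(-cos(3*t)/5) dt + exp(-3*t).
Step 3. Evaluate the standard form: now -sin(3*t)/15 + exp(-3*t).
Answer: -sin(3*t)/15 + exp(-3*t).


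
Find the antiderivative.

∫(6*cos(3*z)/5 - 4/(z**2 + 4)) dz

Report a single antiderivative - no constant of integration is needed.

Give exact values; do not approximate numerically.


Answer: 2*sin(3*z)/5 - 2*atan(z/2).


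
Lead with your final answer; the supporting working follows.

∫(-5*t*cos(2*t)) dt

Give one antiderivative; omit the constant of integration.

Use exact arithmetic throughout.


The answer is -5*t*sin(2*t)/2 - 5*cos(2*t)/4.
Step 1. Integrate ∫(-5*t*cos(2*t)) dt by parts with u = t, dv = (-5*cos(2*t)) dt, so v = -5*sin(2*t)/2: now -5*t*sin(2*t)/2 + ∫(5*sin(2*t)/2) dt.
Step 2. Evaluate the standard form: now -5*t*sin(2*t)/2 - 5*cos(2*t)/4.
Answer: -5*t*sin(2*t)/2 - 5*cos(2*t)/4.


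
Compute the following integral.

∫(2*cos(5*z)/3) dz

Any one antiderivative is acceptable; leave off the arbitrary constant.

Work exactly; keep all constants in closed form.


Answer: 2*sin(5*z)/15.


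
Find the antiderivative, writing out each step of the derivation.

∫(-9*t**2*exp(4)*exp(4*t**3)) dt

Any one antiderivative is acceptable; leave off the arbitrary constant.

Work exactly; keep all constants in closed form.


Step 1. Substitute u = t**3 + 1, turning ∫(-9*t**2*exp(4)*exp(4*t**3)) dt into ∫(-3*exp(4*u)) du: now ∫(-3*exp(4*u)) du.
Step 2. Evaluate the standard form: now -3*exp(4*u)/4.
Step 3. Substitute back u = t**3 + 1: now -3*exp(4*t**3 + 4)/4.
Answer: -3*exp(4*t**3 + 4)/4.


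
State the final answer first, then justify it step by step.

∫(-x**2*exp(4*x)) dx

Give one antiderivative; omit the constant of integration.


The answer is -x**2*exp(4*x)/4 + x*exp(4*x)/8 - exp(4*x)/32.
Step 1. Integrate ∫(-x**2*exp(4*x)) dx by parts with u = x**2, dv = (-exp(4*x)) dx, so v = -exp(4*x)/4: now -x**2*exp(4*x)/4 + ∫(x*exp(4*x)/2) dx.
Step 2. Integrate ∫(x*exp(4*x)/2) dx by parts with u = x, dv = (exp(4*x)/2) dx, so v = exp(4*x)/8: now -x**2*exp(4*x)/4 + x*exp(4*x)/8 + ∫(-exp(4*x)/8) dx.
Step 3. Evaluate the standard form: now -x**2*exp(4*x)/4 + x*exp(4*x)/8 - exp(4*x)/32.
Answer: -x**2*exp(4*x)/4 + x*exp(4*x)/8 - exp(4*x)/32.


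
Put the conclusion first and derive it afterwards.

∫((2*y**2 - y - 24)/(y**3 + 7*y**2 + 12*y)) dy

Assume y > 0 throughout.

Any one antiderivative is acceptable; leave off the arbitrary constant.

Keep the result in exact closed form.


The answer is -2*log(y) + log(y + 3) + 3*log(y + 4).
Step 1. Decompose ∫((2*y**2 - y - 24)/(y**3 + 7*y**2 + 12*y)) dy by partial fractions, (2*y**2 - y - 24)/(y**3 + 7*y**2 + 12*y) = 3/(y + 4) + 1/(y + 3) - 2/y: now ∫(-2/y) dy + ∫(1/(y + 3)) dy + ∫(3/(y + 4)) dy.
Step 2. Evaluate the standard form [assuming y > -4]: now 3*log(y + 4) + ∫(-2/y) dy + ∫(1/(y + 3)) dy.
Step 3. Evaluate the standard form [assuming y > 0]: now -2*log(y) + 3*log(y + 4) + ∫(1/(y + 3)) dy.
Step 4. Evaluate the standard form [assuming y > -3]: now -2*log(y) + log(y + 3) + 3*log(y + 4).
Answer: -2*log(y) + log(y + 3) + 3*log(y + 4).


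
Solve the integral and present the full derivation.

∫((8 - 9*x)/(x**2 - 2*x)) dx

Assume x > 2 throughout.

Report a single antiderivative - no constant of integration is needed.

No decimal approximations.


Step 1. Decompose ∫((8 - 9*x)/(x**2 - 2*x)) dx by partial fractions, (8 - 9*x)/(x**2 - 2*x) = -5/(x - 2) - 4/x: now ∫(-4/x) dx + ∫(-5/(x - 2)) dx.
Step 2. Evaluate the standard form [assuming x > 0]: now -4*log(x) + ∫(-5/(x - 2)) dx.
Step 3. Evaluate the standard form [assuming x > 2]: now -4*log(x) - 5*log(x - 2).
Answer: -4*log(x) - 5*log(x - 2).


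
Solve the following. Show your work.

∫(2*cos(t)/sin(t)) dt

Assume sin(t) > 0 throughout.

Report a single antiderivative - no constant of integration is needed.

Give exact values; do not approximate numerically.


Step 1. Substitute u = sin(t), turning ∫(2*cos(t)/sin(t)) dt into ∫(2/u) du: now ∫(2/u) du.
Step 2. Evaluate the standard form [assuming u > 0]: now 2*log(u).
Step 3. Substitute back u = sin(t): now 2*log(sin(t)).
Answer: 2*log(sin(t)).


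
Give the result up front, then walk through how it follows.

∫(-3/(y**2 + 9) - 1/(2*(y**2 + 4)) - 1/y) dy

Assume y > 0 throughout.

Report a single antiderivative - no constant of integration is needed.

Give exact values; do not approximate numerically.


The answer is -log(y) - atan(y/3) - atan(y/2)/4.
Step 1. Rewrite: now ∫(-1/y) dy + ∫(-1/(2*(y**2 + 4))) dy + ∫(-3/(y**2 + 9)) dy.
Step 2. Evaluate the standard form [assuming y > 0]: now -log(y) + ∫(-1/(2*(y**2 + 4))) dy + ∫(-3/(y**2 + 9)) dy.
Step 3. Evaluate the standard form: now -log(y) - atan(y/3) + ∫(-1/(2*(y**2 + 4))) dy.
Step 4. Evaluate the standard form: now -log(y) - atan(y/3) - atan(y/2)/4.
Answer: -log(y) - atan(y/3) - atan(y/2)/4.


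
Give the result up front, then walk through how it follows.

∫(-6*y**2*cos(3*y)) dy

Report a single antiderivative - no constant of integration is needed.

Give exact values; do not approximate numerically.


The answer is -2*y**2*sin(3*y) - 4*y*cos(3*y)/3 + 4*sin(3*y)/9.
Step 1. Integrate ∫(-6*y**2*cos(3*y)) dy by parts with u = y**2, dv = (-6*cos(3*y)) dy, so v = -2*sin(3*y): now -2*y**2*sin(3*y) + ∫(4*y*sin(3*y)) dy.
Step 2. Integrate ∫(4*y*sin(3*y)) dy by parts with u = y, dv = (4*sin(3*y)) dy, so v = -4*cos(3*y)/3: now -2*y**2*sin(3*y) - 4*y*cos(3*y)/3 + ∫(4*cos(3*y)/3) dy.
Step 3. Evaluate the standard form: now -2*y**2*sin(3*y) - 4*y*cos(3*y)/3 + 4*sin(3*y)/9.
Answer: -2*y**2*sin(3*y) - 4*y*cos(3*y)/3 + 4*sin(3*y)/9.


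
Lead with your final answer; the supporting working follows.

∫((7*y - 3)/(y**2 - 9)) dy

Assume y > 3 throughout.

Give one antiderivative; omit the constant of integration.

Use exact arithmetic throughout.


The answer is 3*log(y - 3) + 4*log(y + 3).
Step 1. Decompose ∫((7*y - 3)/(y**2 - 9)) dy by partial fractions, (7*y - 3)/(y**2 - 9) = 4/(y + 3) + 3/(y - 3): now ∫(3/(y - 3)) dy + ∫(4/(y + 3)) dy.
Step 2. Evaluate the standard form [assuming y > 3]: now 3*log(y - 3) + ∫(4/(y + 3)) dy.
Step 3. Evaluate the standard form [assuming y > -3]: now 3*log(y - 3) + 4*log(y + 3).
Answer: 3*log(y - 3) + 4*log(y + 3).


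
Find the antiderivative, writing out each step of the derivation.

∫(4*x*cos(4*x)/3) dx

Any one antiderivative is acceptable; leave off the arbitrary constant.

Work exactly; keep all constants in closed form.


Step 1. Integrate ∫(4*x*cos(4*x)/3) dx by parts with u = x, dv = (4*cos(4*x)/3) dx, so v = sin(4*x)/3: now x*sin(4*x)/3 + ∫(-sin(4*x)/3) dx.
Step 2. Evaluate the standard form: now x*sin(4*x)/3 + cos(4*x)/12.
Answer: x*sin(4*x)/3 + cos(4*x)/12.


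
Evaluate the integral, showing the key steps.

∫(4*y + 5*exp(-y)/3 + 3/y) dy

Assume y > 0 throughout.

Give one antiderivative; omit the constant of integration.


Step 1. Rewrite: now ∫(3/y) dy + ∫(4*y) dy + ∫(5*exp(-y)/3) dy.
Step 2. Evaluate the standard form [assuming y > 0]: now 3*log(y) + ∫(4*y) dy + ∫(5*exp(-y)/3) dy.
Step 3. Evaluate the standard form: now 2*y**2 + 3*log(y) + ∫(5*exp(-y)/3) dy.
Step 4. Evaluate the standard form: now 2*y**2 + 3*log(y) - 5*exp(-y)/3.
Answer: 2*y**2 + 3*log(y) - 5*exp(-y)/3.


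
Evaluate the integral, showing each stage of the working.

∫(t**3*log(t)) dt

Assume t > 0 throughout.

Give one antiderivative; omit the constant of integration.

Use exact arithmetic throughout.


Step 1. Integrate ∫(t**3*log(t)) dt by parts with u = log(t), dv = (t**3) dt, so v = t**4/4 [assuming t > 0]: now t**4*log(t)/4 + ∫(-t**3/4) dt.
Step 2. Evaluate the standard form: now t**4*log(t)/4 - t**4/16.
Answer: t**4*log(t)/4 - t**4/16.


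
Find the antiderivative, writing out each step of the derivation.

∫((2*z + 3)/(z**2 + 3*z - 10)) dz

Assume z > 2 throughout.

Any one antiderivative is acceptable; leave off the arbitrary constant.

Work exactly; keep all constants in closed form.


Step 1. Decompose ∫((2*z + 3)/(z**2 + 3*z - 10)) dz by partial fractions, (2*z + 3)/(z**2 + 3*z - 10) = 1/(z + 5) + 1/(z - 2): now ∫(1/(z - 2)) dz + ∫(1/(z + 5)) dz.
Step 2. Evaluate the standard form [assuming z > 2]: now log(z - 2) + ∫(1/(z + 5)) dz.
Step 3. Evaluate the standard form [assuming z > -5]: now log(z - 2) + log(z + 5).
Answer: log(z - 2) + log(z + 5).


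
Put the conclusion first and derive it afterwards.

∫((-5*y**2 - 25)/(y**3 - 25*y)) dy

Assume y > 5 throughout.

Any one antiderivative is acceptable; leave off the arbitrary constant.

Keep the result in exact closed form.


The answer is log(y) - 3*log(y - 5) - 3*log(y + 5).
Step 1. Decompose ∫((-5*y**2 - 25)/(y**3 - 25*y)) dy by partial fractions, (-5*y**2 - 25)/(y**3 - 25*y) = -3/(y + 5) - 3/(y - 5) + 1/y: now ∫(1/y) dy + ∫(-3/(y - 5)) dy + ∫(-3/(y + 5)) dy.
Step 2. Evaluate the standard form [assuming y > -5]: now -3*log(y + 5) + ∫(1/y) dy + ∫(-3/(y - 5)) dy.
Step 3. Evaluate the standard form [assuming y > 0]: now log(y) - 3*log(y + 5) + ∫(-3/(y - 5)) dy.
Step 4. Evaluate the standard form [assuming y > 5]: now log(y) - 3*log(y - 5) - 3*log(y + 5).
Answer: log(y) - 3*log(y - 5) - 3*log(y + 5).


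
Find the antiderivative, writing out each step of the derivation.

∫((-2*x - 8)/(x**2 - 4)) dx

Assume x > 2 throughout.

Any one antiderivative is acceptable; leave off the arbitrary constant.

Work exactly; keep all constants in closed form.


Step 1. Decompose ∫((-2*x - 8)/(x**2 - 4)) dx by partial fractions, (-2*x - 8)/(x**2 - 4) = 1/(x + 2) - 3/(x - 2): now ∫(-3/(x - 2)) dx + ∫(1/(x + 2)) dx.
Step 2. Evaluate the standard form [assuming x > 2]: now -3*log(x - 2) + ∫(1/(x + 2)) dx.
Step 3. Evaluate the standard form [assuming x > -2]: now -3*log(x - 2) + log(x + 2).
Answer: -3*log(x - 2) + log(x + 2).


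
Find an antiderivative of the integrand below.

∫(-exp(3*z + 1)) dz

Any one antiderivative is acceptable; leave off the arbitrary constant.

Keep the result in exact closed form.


Answer: -exp(3*z + 1)/3.


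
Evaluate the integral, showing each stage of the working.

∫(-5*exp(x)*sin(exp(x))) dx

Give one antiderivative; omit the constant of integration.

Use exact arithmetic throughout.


Step 1. Substitute u = exp(x), turning ∫(-5*exp(x)*sin(exp(x))) dx into ∫(-5*sin(u)) du: now ∫(-5*sin(u)) du.
Step 2. Evaluate the standard form: now 5*cos(u).
Step 3. Substitute back u = exp(x): now 5*cos(exp(x)).
Answer: 5*cos(exp(x)).


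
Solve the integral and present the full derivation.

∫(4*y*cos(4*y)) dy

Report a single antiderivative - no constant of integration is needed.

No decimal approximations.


Step 1. Integrate ∫(4*y*cos(4*y)) dy by parts with u = y, dv = (4*cos(4*y)) dy, so v = sin(4*y): now y*sin(4*y) + ∫(-sin(4*y)) dy.
Step 2. Evaluate the standard form: now y*sin(4*y) + cos(4*y)/4.
Answer: y*sin(4*y) + cos(4*y)/4.


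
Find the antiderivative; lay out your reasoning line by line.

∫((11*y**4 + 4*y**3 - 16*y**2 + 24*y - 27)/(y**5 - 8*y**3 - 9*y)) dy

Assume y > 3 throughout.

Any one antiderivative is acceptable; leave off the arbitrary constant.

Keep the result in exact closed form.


Step 1. Decompose ∫((11*y**4 + 4*y**3 - 16*y**2 + 24*y - 27)/(y**5 - 8*y**3 - 9*y)) dy by partial fractions, (11*y**4 + 4*y**3 - 16*y**2 + 24*y - 27)/(y**5 - 8*y**3 - 9*y) = -2/(y**2 + 1) + 3/(y + 3) + 5/(y - 3) + 3/y: now ∫(3/y) dy + ∫(5/(y - 3)) dy + ∫(3/(y + 3)) dy + ∫(-2/(y**2 + 1)) dy.
Step 2. Evaluate the standard form [assuming y > 0]: now 3*log(y) + ∫(5/(y - 3)) dy + ∫(3/(y + 3)) dy + ∫(-2/(y**2 + 1)) dy.
Step 3. Evaluate the standard form [assuming y > 3]: now 3*log(y) + 5*log(y - 3) + ∫(3/(y + 3)) dy + ∫(-2/(y**2 + 1)) dy.
Step 4. Evaluate the standard form [assuming y > -3]: now 3*log(y) + 5*log(y - 3) + 3*log(y + 3) + ∫(-2/(y**2 + 1)) dy.
Step 5. Evaluate the standard form: now 3*log(y) + 5*log(y - 3) + 3*log(y + 3) - 2*atan(y).
Answer: 3*log(y) + 5*log(y - 3) + 3*log(y + 3) - 2*atan(y).


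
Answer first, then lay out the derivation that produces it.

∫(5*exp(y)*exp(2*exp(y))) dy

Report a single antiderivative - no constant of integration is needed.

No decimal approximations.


The answer is 5*exp(2*exp(y))/2.
Step 1. Substitute u = exp(y), turning ∫(5*exp(y)*exp(2*exp(y))) dy into ∫(5*exp(2*u)) du: now ∫(5*exp(2*u)) du.
Step 2. Evaluate the standard form: now 5*exp(2*u)/2.
Step 3. Substitute back u = exp(y): now 5*exp(2*exp(y))/2.
Answer: 5*exp(2*exp(y))/2.


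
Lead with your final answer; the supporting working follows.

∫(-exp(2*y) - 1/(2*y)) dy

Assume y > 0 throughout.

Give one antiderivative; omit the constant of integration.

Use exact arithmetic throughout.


The answer is -exp(2*y)/2 - log(y)/2.
Step 1. Rewrite: now ∫(-1/(2*y)) dy + ∫(-exp(2*y)) dy.
Step 2. Evaluate the standard form: now -exp(2*y)/2 + ∫(-1/(2*y)) dy.
Step 3. Evaluate the standard form [assuming y > 0]: now -exp(2*y)/2 - log(y)/2.
Answer: -exp(2*y)/2 - log(y)/2.


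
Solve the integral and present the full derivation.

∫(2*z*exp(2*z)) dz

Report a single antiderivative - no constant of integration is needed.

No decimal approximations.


Step 1. Integrate ∫(2*z*exp(2*z)) dz by parts with u = z, dv = (2*exp(2*z)) dz, so v = exp(2*z): now z*exp(2*z) + ∫(-exp(2*z)) dz.
Step 2. Evaluate the standard form: now z*exp(2*z) - exp(2*z)/2.
Answer: z*exp(2*z) - exp(2*z)/2.


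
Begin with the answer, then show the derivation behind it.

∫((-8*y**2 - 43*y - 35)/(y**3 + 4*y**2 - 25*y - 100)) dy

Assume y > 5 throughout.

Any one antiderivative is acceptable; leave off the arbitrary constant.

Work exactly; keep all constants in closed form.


The answer is -5*log(y - 5) - log(y + 4) - 2*log(y + 5).
Step 1. Decompose ∫((-8*y**2 - 43*y - 35)/(y**3 + 4*y**2 - 25*y - 100)) dy by partial fractions, (-8*y**2 - 43*y - 35)/(y**3 + 4*y**2 - 25*y - 100) = -2/(y + 5) - 1/(y + 4) - 5/(y - 5): now ∫(-5/(y - 5)) dy + ∫(-1/(y + 4)) dy + ∫(-2/(y + 5)) dy.
Step 2. Evaluate the standard form [assuming y > -5]: now -2*log(y + 5) + ∫(-5/(y - 5)) dy + ∫(-1/(y + 4)) dy.
Step 3. Evaluate the standard form [assuming y > 5]: now -5*log(y - 5) - 2*log(y + 5) + ∫(-1/(y + 4)) dy.
Step 4. Evaluate the standard form [assuming y > -4]: now -5*log(y - 5) - log(y + 4) - 2*log(y + 5).
Answer: -5*log(y - 5) - log(y + 4) - 2*log(y + 5).


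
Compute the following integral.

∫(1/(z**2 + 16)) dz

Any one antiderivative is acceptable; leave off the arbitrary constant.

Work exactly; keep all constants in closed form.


Answer: atan(z/4)/4.


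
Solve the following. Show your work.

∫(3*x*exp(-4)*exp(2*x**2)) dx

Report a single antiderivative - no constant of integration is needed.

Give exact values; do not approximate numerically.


Step 1. Substitute u = x**2 - 2, turning ∫(3*x*exp(-4)*exp(2*x**2)) dx into ∫(3*exp(2*u)/2) du: now ∫(3*exp(2*u)/2) du.
Step 2. Evaluate the standard form: now 3*exp(2*u)/4.
Step 3. Substitute back u = x**2 - 2: now 3*exp(2*x**2 - 4)/4.
Answer: 3*exp(2*x**2 - 4)/4.


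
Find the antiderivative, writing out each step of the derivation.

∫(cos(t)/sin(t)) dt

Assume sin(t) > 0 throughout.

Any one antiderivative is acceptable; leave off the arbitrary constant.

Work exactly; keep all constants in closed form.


Step 1. Substitute u = sin(t), turning ∫(cos(t)/sin(t)) dt into ∫(1/u) du: now ∫(1/u) du.
Step 2. Evaluate the standard form [assuming u > 0]: now log(u).
Step 3. Substitute back u = sin(t): now log(sin(t)).
Answer: log(sin(t)).


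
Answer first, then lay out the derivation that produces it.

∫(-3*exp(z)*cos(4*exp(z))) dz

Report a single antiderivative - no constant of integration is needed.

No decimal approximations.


The answer is -3*sin(4*exp(z))/4.
Step 1. Substitute u = exp(z), turning ∫(-3*exp(z)*cos(4*exp(z))) dz into ∫(-3*cos(4*u)) du: now ∫(-3*cos(4*u)) du.
Step 2. Evaluate the standard form: now -3*sin(4*u)/4.
Step 3. Substitute back u = exp(z): now -3*sin(4*exp(z))/4.
Answer: -3*sin(4*exp(z))/4.


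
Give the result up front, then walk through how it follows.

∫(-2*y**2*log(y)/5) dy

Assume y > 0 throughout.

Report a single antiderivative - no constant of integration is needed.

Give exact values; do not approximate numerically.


The answer is -2*y**3*log(y)/15 + 2*y**3/45.
Step 1. Integrate ∫(-2*y**2*log(y)/5) dy by parts with u = log(y), dv = (-2*y**2/5) dy, so v = -2*y**3/15 [assuming y > 0]: now -2*y**3*log(y)/15 + ∫(2*y**2/15) dy.
Step 2. Evaluate the standard form: now -2*y**3*log(y)/15 + 2*y**3/45.
Answer: -2*y**3*log(y)/15 + 2*y**3/45.


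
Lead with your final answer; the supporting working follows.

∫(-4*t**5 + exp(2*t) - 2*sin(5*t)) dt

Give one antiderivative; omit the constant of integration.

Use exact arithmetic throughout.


The answer is -2*t**6/3 + exp(2*t)/2 + 2*cos(5*t)/5.
Step 1. Rewrite: now ∫(-4*t**5) dt + ∫(exp(2*t)) dt + ∫(-2*sin(5*t)) dt.
Step 2. Evaluate the standard form: now -2*t**6/3 + ∫(exp(2*t)) dt + ∫(-2*sin(5*t)) dt.
Step 3. Evaluate the standard form: now -2*t**6/3 + 2*cos(5*t)/5 + ∫(exp(2*t)) dt.
Step 4. Evaluate the standard form: now -2*t**6/3 + exp(2*t)/2 + 2*cos(5*t)/5.
Answer: -2*t**6/3 + exp(2*t)/2 + 2*cos(5*t)/5.


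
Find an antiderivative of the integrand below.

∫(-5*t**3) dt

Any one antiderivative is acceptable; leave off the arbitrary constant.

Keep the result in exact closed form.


Answer: -5*t**4/4.


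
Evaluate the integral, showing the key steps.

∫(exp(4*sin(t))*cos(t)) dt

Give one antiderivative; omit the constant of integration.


Step 1. Substitute u = sin(t), turning ∫(exp(4*sin(t))*cos(t)) dt into ∫(exp(4*u)) du: now ∫(exp(4*u)) du.
Step 2. Evaluate the standard form: now exp(4*u)/4.
Step 3. Substitute back u = sin(t): now exp(4*sin(t))/4.
Answer: exp(4*sin(t))/4.


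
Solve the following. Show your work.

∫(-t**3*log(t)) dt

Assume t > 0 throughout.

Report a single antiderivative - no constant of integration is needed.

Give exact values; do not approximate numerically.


Step 1. Integrate ∫(-t**3*log(t)) dt by parts with u = log(t), dv = (-t**3) dt, so v = -t**4/4 [assuming t > 0]: now -t**4*log(t)/4 + ∫(t**3/4) dt.
Step 2. Evaluate the standard form: now -t**4*log(t)/4 + t**4/16.
Answer: -t**4*log(t)/4 + t**4/16.


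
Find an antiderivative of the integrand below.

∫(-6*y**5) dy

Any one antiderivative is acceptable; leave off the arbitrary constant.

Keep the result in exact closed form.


Answer: -y**6.


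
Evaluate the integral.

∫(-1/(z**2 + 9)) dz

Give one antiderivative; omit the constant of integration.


Answer: -atan(z/3)/3.


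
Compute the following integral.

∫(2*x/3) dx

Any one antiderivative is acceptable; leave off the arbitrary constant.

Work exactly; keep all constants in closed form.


Answer: x**2/3.


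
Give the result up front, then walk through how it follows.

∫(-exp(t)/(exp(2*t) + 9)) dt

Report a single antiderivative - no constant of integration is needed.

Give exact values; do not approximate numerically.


The answer is -atan(exp(t)/3)/3.
Step 1. Substitute u = exp(t), turning ∫(-exp(t)/(exp(2*t) + 9)) dt into ∫(-1/(u**2 + 9)) du: now ∫(-1/(u**2 + 9)) du.
Step 2. Evaluate the standard form: now -atan(u/3)/3.
Step 3. Substitute back u = exp(t): now -atan(exp(t)/3)/3.
Answer: -atan(exp(t)/3)/3.


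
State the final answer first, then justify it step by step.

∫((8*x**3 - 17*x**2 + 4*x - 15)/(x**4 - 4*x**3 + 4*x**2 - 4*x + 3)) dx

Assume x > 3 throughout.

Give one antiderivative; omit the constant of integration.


The answer is 3*log(x - 3) + 5*log(x - 1) + atan(x).
Step 1. Decompose ∫((8*x**3 - 17*x**2 + 4*x - 15)/(x**4 - 4*x**3 + 4*x**2 - 4*x + 3)) dx by partial fractions, (8*x**3 - 17*x**2 + 4*x - 15)/(x**4 - 4*x**3 + 4*x**2 - 4*x + 3) = 1/(x**2 + 1) + 5/(x - 1) + 3/(x - 3): now ∫(3/(x - 3)) dx + ∫(5/(x - 1)) dx + ∫(1/(x**2 + 1)) dx.
Step 2. Evaluate the standard form [assuming x > 3]: now 3*log(x - 3) + ∫(5/(x - 1)) dx + ∫(1/(x**2 + 1)) dx.
Step 3. Evaluate the standard form [assuming x > 1]: now 3*log(x - 3) + 5*log(x - 1) + ∫(1/(x**2 + 1)) dx.
Step 4. Evaluate the standard form: now 3*log(x - 3) + 5*log(x - 1) + atan(x).
Answer: 3*log(x - 3) + 5*log(x - 1) + atan(x).


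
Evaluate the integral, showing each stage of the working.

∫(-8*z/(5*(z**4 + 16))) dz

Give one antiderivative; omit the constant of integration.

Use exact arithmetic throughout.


Step 1. Substitute u = z**2, turning ∫(-8*z/(5*(z**4 + 16))) dz into ∫(-4/(5*(u**2 + 16))) du: now ∫(-4/(5*(u**2 + 16))) du.
Step 2. Evaluate the standard form: now -atan(u/4)/5.
Step 3. Substitute back u = z**2: now -atan(z**2/4)/5.
Answer: -atan(z**2/4)/5.


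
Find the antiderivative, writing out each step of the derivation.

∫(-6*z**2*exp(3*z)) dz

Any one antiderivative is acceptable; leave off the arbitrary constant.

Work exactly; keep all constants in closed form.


Step 1. Integrate ∫(-6*z**2*exp(3*z)) dz by parts with u = z**2, dv = (-6*exp(3*z)) dz, so v = -2*exp(3*z): now -2*z**2*exp(3*z) + ∫(4*z*exp(3*z)) dz.
Step 2. Integrate ∫(4*z*exp(3*z)) dz by parts with u = z, dv = (4*exp(3*z)) dz, so v = 4*exp(3*z)/3: now -2*z**2*exp(3*z) + 4*z*exp(3*z)/3 + ∫(-4*exp(3*z)/3) dz.
Step 3. Evaluate the standard form: now -2*z**2*exp(3*z) + 4*z*exp(3*z)/3 - 4*exp(3*z)/9.
Answer: -2*z**2*exp(3*z) + 4*z*exp(3*z)/3 - 4*exp(3*z)/9.


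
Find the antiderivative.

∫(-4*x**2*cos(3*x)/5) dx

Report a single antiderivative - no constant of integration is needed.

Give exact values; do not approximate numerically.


Answer: -4*x**2*sin(3*x)/15 - 8*x*cos(3*x)/45 + 8*sin(3*x)/135.


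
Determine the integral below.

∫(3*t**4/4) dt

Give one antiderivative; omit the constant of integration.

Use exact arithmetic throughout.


Answer: 3*t**5/20.


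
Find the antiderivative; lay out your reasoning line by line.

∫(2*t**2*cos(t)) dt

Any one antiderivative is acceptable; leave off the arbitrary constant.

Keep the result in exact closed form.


Step 1. Integrate ∫(2*t**2*cos(t)) dt by parts with u = t**2, dv = (2*cos(t)) dt, so v = 2*sin(t): now 2*t**2*sin(t) + ∫(-4*t*sin(t)) dt.
Step 2. Integrate ∫(-4*t*sin(t)) dt by parts with u = t, dv = (-4*sin(t)) dt, so v = 4*cos(t): now 2*t**2*sin(t) + 4*t*cos(t) + ∫(-4*cos(t)) dt.
Step 3. Evaluate the standard form: now 2*t**2*sin(t) + 4*t*cos(t) - 4*sin(t).
Answer: 2*t**2*sin(t) + 4*t*cos(t) - 4*sin(t).


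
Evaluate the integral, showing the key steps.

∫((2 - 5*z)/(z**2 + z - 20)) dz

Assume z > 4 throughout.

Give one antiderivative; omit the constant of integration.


Step 1. Decompose ∫((2 - 5*z)/(z**2 + z - 20)) dz by partial fractions, (2 - 5*z)/(z**2 + z - 20) = -3/(z + 5) - 2/(z - 4): now ∫(-2/(z - 4)) dz + ∫(-3/(z + 5)) dz.
Step 2. Evaluate the standard form [assuming z > -5]: now -3*log(z + 5) + ∫(-2/(z - 4)) dz.
Step 3. Evaluate the standard form [assuming z > 4]: now -2*log(z - 4) - 3*log(z + 5).
Answer: -2*log(z - 4) - 3*log(z + 5).


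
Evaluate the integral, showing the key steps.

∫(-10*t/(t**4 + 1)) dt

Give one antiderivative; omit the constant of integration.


Step 1. Substitute u = t**2, turning ∫(-10*t/(t**4 + 1)) dt into ∫(-5/(u**2 + 1)) du: now ∫(-5/(u**2 + 1)) du.
Step 2. Evaluate the standard form: now -5*atan(u).
Step 3. Substitute back u = t**2: now -5*atan(t**2).
Answer: -5*atan(t**2).


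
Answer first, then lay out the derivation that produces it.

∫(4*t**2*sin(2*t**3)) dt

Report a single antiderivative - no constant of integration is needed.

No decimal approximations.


The answer is -2*cos(2*t**3)/3.
Step 1. Substitute u = t**3, turning ∫(4*t**2*sin(2*t**3)) dt into ∫(4*sin(2*u)/3) du: now ∫(4*sin(2*u)/3) du.
Step 2. Evaluate the standard form: now -2*cos(2*u)/3.
Step 3. Substitute back u = t**3: now -2*cos(2*t**3)/3.
Answer: -2*cos(2*t**3)/3.
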